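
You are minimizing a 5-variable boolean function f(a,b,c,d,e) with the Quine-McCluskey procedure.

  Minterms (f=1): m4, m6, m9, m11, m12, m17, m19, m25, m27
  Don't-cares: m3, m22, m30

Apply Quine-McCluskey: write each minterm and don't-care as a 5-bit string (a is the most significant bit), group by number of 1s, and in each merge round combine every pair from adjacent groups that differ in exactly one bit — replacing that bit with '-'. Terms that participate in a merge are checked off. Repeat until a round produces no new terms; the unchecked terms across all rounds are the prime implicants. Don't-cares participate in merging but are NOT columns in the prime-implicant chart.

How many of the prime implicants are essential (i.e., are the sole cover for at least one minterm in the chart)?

3

[col 0] 00011*, 00100*, 00110*, 01001*, 01011*, 01100*, 10001*, 10011*, 10110*, 11001*, 11011*, 11110*
[col 1] -0011*, -0110, -1001*, -1011*, 0-011*, 0-100, 001-0, 010-1*, 1-001*, 1-011*, 1-110, 100-1*, 110-1*
[col 2] --011, -10-1, 1-0-1
Prime implicants: --011, -0110, -10-1, 0-100, 001-0, 1-0-1, 1-110
PI chart (minterm → PIs covering it):
  4 | 0-100,001-0
  6 | -0110,001-0
  9 | -10-1  (sole → essential)
  11 | --011,-10-1
  12 | 0-100  (sole → essential)
  17 | 1-0-1  (sole → essential)
  19 | --011,1-0-1
  25 | -10-1,1-0-1
  27 | --011,-10-1,1-0-1
Essential prime implicants: -10-1, 0-100, 1-0-1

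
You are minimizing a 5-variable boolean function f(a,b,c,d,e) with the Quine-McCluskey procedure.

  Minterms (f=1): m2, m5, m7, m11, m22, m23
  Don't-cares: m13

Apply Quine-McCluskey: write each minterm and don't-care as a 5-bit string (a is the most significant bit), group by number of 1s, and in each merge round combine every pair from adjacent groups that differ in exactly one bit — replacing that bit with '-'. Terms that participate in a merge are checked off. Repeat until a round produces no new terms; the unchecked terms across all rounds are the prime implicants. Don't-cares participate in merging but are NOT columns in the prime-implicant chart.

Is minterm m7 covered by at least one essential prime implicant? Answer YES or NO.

size-2^0 implicants → 00010  00101(✓)  00111(✓)  01011  01101(✓)  10110(✓)  10111(✓)
size-2^1 implicants → -0111  0-101  001-1  1011-
Unchecked terms (primes): -0111, 0-101, 00010, 001-1, 01011, 1011-
Minterm coverage:
  m2 ⊆ 00010 [E]
  m5 ⊆ 0-101,001-1
  m7 ⊆ -0111,001-1
  m11 ⊆ 01011 [E]
  m22 ⊆ 1011- [E]
  m23 ⊆ -0111,1011-
E = {00010, 01011, 1011-}

NO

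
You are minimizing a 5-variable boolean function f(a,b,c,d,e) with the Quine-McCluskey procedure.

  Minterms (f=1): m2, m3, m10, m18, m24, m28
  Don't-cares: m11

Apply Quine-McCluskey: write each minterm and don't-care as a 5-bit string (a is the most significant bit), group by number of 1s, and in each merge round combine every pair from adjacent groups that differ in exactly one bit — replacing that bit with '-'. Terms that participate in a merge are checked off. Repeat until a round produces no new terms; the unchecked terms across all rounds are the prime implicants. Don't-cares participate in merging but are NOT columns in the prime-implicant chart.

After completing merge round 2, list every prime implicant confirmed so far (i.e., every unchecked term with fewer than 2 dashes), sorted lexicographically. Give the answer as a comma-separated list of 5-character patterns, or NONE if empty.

size-2^0 implicants → 00010(✓)  00011(✓)  01010(✓)  01011(✓)  10010(✓)  11000(✓)  11100(✓)
size-2^1 implicants → -0010  0-010(✓)  0-011(✓)  0001-(✓)  0101-(✓)  11-00
size-2^2 implicants → 0-01-
Unchecked terms (primes): -0010, 0-01-, 11-00

-0010, 11-00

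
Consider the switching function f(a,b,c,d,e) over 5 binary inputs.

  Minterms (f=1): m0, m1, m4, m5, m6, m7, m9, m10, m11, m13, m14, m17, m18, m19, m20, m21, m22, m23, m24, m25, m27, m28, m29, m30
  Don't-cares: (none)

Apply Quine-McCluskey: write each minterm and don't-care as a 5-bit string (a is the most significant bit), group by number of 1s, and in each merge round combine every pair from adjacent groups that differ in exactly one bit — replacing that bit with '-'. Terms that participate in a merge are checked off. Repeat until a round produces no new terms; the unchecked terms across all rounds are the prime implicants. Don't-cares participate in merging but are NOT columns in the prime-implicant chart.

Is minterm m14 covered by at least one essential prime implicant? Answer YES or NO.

NO

Round 0: 00000✓ 00001✓ 00100✓ 00101✓ 00110✓ 00111✓ 01001✓ 01010✓ 01011✓ 01101✓ 01110✓ 10001✓ 10010✓ 10011✓ 10100✓ 10101✓ 10110✓ 10111✓ 11000✓ 11001✓ 11011✓ 11100✓ 11101✓ 11110✓
Round 1: -0001✓ -0100✓ -0101✓ -0110✓ -0111✓ -1001✓ -1011✓ -1101✓ -1110✓ 0-001✓ 0-101✓ 0-110✓ 00-00✓ 00-01✓ 0000-✓ 001-0✓ 001-1✓ 0010-✓ 0011-✓ 01-01✓ 01-10 010-1✓ 0101- 1-001✓ 1-011✓ 1-100✓ 1-101✓ 1-110✓ 10-01✓ 10-10✓ 10-11✓ 100-1✓ 1001-✓ 101-0✓ 101-1✓ 1010-✓ 1011-✓ 11-00✓ 11-01✓ 110-1✓ 1100-✓ 111-0✓ 1110-✓
Round 2: --001✓ --101✓ --110 -0-01✓ -01-0✓ -01-1✓ -010-✓ -011-✓ -1-01✓ -10-1 0--01✓ 00-0- 001--✓ 1--01✓ 1-0-1 1-1-0 1-10- 10--1 10-1- 101--✓ 11-0-
Round 3: ---01 -01--
PIs = {---01, --110, -01--, -10-1, 00-0-, 01-10, 0101-, 1-0-1, 1-1-0, 1-10-, 10--1, 10-1-, 11-0-}
Coverage chart:
  m0: 00-0- ←essential
  m1: ---01,00-0-
  m4: -01--,00-0-
  m5: ---01,-01--,00-0-
  m6: --110,-01--
  m7: -01-- ←essential
  m9: ---01,-10-1
  m10: 01-10,0101-
  m11: -10-1,0101-
  m13: ---01 ←essential
  m14: --110,01-10
  m17: ---01,1-0-1,10--1
  m18: 10-1- ←essential
  m19: 1-0-1,10--1,10-1-
  m20: -01--,1-1-0,1-10-
  m21: ---01,-01--,1-10-,10--1
  m22: --110,-01--,1-1-0,10-1-
  m23: -01--,10--1,10-1-
  m24: 11-0- ←essential
  m25: ---01,-10-1,1-0-1,11-0-
  m27: -10-1,1-0-1
  m28: 1-1-0,1-10-,11-0-
  m29: ---01,1-10-,11-0-
  m30: --110,1-1-0
Essential: ---01, -01--, 00-0-, 10-1-, 11-0-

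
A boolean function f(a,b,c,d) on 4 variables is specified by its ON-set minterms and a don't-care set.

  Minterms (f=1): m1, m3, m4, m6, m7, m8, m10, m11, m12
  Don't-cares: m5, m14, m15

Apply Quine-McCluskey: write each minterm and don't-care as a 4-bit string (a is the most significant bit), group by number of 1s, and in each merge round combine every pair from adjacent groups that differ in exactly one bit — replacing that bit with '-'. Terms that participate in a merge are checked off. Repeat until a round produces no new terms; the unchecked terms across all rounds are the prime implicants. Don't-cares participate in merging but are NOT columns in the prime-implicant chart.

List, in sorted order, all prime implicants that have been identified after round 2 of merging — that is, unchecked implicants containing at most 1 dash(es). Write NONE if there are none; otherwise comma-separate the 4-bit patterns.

size-2^0 implicants → 0001(✓)  0011(✓)  0100(✓)  0101(✓)  0110(✓)  0111(✓)  1000(✓)  1010(✓)  1011(✓)  1100(✓)  1110(✓)  1111(✓)
size-2^1 implicants → -011(✓)  -100(✓)  -110(✓)  -111(✓)  0-01(✓)  0-11(✓)  00-1(✓)  01-0(✓)  01-1(✓)  010-(✓)  011-(✓)  1-00(✓)  1-10(✓)  1-11(✓)  10-0(✓)  101-(✓)  11-0(✓)  111-(✓)
size-2^2 implicants → --11  -1-0  -11-  0--1  01--  1--0  1-1-
Unchecked terms (primes): --11, -1-0, -11-, 0--1, 01--, 1--0, 1-1-

NONE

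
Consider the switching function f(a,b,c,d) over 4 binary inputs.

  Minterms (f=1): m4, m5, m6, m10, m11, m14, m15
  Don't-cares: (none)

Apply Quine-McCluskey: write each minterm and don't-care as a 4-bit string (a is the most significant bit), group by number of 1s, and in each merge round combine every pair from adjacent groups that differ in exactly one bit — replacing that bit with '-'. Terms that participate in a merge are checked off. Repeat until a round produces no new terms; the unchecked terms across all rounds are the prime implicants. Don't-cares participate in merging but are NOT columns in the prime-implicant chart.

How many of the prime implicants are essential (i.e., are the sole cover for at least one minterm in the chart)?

Round 0: 0100✓ 0101✓ 0110✓ 1010✓ 1011✓ 1110✓ 1111✓
Round 1: -110 01-0 010- 1-10✓ 1-11✓ 101-✓ 111-✓
Round 2: 1-1-
PIs = {-110, 01-0, 010-, 1-1-}
Coverage chart:
  m4: 01-0,010-
  m5: 010- ←essential
  m6: -110,01-0
  m10: 1-1- ←essential
  m11: 1-1- ←essential
  m14: -110,1-1-
  m15: 1-1- ←essential
Essential: 010-, 1-1-

2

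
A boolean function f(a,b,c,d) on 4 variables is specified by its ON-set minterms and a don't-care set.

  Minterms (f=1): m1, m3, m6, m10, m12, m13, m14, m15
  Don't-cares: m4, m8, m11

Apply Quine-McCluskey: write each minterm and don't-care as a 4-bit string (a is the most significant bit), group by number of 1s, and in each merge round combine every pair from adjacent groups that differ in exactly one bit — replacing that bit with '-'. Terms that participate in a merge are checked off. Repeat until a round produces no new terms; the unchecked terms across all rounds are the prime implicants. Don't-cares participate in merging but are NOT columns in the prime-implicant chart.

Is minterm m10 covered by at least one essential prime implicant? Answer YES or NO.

NO

size-2^0 implicants → 0001(✓)  0011(✓)  0100(✓)  0110(✓)  1000(✓)  1010(✓)  1011(✓)  1100(✓)  1101(✓)  1110(✓)  1111(✓)
size-2^1 implicants → -011  -100(✓)  -110(✓)  00-1  01-0(✓)  1-00(✓)  1-10(✓)  1-11(✓)  10-0(✓)  101-(✓)  11-0(✓)  11-1(✓)  110-(✓)  111-(✓)
size-2^2 implicants → -1-0  1--0  1-1-  11--
Unchecked terms (primes): -011, -1-0, 00-1, 1--0, 1-1-, 11--
Minterm coverage:
  m1 ⊆ 00-1 [E]
  m3 ⊆ -011,00-1
  m6 ⊆ -1-0 [E]
  m10 ⊆ 1--0,1-1-
  m12 ⊆ -1-0,1--0,11--
  m13 ⊆ 11-- [E]
  m14 ⊆ -1-0,1--0,1-1-,11--
  m15 ⊆ 1-1-,11--
E = {-1-0, 00-1, 11--}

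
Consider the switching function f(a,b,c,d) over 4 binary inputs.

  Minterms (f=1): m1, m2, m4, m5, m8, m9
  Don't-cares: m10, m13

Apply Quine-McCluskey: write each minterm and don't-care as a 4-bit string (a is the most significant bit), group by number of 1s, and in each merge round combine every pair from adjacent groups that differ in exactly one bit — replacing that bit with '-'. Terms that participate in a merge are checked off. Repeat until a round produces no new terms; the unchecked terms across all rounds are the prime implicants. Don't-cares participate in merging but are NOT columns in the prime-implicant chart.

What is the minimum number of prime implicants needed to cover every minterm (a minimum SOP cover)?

[col 0] 0001*, 0010*, 0100*, 0101*, 1000*, 1001*, 1010*, 1101*
[col 1] -001*, -010, -101*, 0-01*, 010-, 1-01*, 10-0, 100-
[col 2] --01
Prime implicants: --01, -010, 010-, 10-0, 100-
PI chart (minterm → PIs covering it):
  1 | --01  (sole → essential)
  2 | -010  (sole → essential)
  4 | 010-  (sole → essential)
  5 | --01,010-
  8 | 10-0,100-
  9 | --01,100-
Essential prime implicants: --01, -010, 010-
Petrick residual → 10-0
Minimum SOP uses 4 PIs: c'd + b'cd' + a'bc' + ab'd'

4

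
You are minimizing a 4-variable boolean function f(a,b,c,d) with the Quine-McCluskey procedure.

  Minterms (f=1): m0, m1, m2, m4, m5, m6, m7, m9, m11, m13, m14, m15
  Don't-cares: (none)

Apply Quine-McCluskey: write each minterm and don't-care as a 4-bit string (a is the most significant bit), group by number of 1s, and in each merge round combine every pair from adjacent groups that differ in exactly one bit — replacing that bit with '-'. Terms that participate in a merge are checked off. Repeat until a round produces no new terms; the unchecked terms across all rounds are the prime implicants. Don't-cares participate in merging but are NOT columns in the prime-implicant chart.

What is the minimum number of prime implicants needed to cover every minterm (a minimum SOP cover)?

[col 0] 0000*, 0001*, 0010*, 0100*, 0101*, 0110*, 0111*, 1001*, 1011*, 1101*, 1110*, 1111*
[col 1] -001*, -101*, -110*, -111*, 0-00*, 0-01*, 0-10*, 00-0*, 000-*, 01-0*, 01-1*, 010-*, 011-*, 1-01*, 1-11*, 10-1*, 11-1*, 111-*
[col 2] --01, -1-1, -11-, 0--0, 0-0-, 01--, 1--1
Prime implicants: --01, -1-1, -11-, 0--0, 0-0-, 01--, 1--1
PI chart (minterm → PIs covering it):
  0 | 0--0,0-0-
  1 | --01,0-0-
  2 | 0--0  (sole → essential)
  4 | 0--0,0-0-,01--
  5 | --01,-1-1,0-0-,01--
  6 | -11-,0--0,01--
  7 | -1-1,-11-,01--
  9 | --01,1--1
  11 | 1--1  (sole → essential)
  13 | --01,-1-1,1--1
  14 | -11-  (sole → essential)
  15 | -1-1,-11-,1--1
Essential prime implicants: -11-, 0--0, 1--1
Petrick residual → --01
Minimum SOP uses 4 PIs: c'd + bc + a'd' + ad

4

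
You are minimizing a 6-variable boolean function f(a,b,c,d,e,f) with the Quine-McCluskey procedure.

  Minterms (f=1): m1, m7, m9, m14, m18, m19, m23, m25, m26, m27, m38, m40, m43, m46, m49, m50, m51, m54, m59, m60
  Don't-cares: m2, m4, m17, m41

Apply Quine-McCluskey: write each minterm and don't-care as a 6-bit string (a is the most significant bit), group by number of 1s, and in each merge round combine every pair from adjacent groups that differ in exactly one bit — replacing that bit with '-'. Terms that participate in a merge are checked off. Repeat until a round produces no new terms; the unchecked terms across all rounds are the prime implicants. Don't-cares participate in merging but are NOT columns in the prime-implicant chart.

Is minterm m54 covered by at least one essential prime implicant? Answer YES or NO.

size-2^0 implicants → 000001(✓)  000010(✓)  000100  000111(✓)  001001(✓)  001110(✓)  010001(✓)  010010(✓)  010011(✓)  010111(✓)  011001(✓)  011010(✓)  011011(✓)  100110(✓)  101000(✓)  101001(✓)  101011(✓)  101110(✓)  110001(✓)  110010(✓)  110011(✓)  110110(✓)  111011(✓)  111100
size-2^1 implicants → -01001  -01110  -10001(✓)  -10010(✓)  -10011(✓)  -11011(✓)  0-0001(✓)  0-0010  0-0111  0-1001(✓)  00-001(✓)  01-001(✓)  01-010(✓)  01-011(✓)  010-11  0100-1(✓)  01001-(✓)  0110-1(✓)  01101-(✓)  1-0110  1-1011  10-110  1010-1  10100-  11-011(✓)  110-10  1100-1(✓)  11001-(✓)
size-2^2 implicants → -1-011  -100-1  -1001-  0--001  01-0-1  01-01-
Unchecked terms (primes): -01001, -01110, -1-011, -100-1, -1001-, 0--001, 0-0010, 0-0111, 000100, 01-0-1, 01-01-, 010-11, 1-0110, 1-1011, 10-110, 1010-1, 10100-, 110-10, 111100
Minterm coverage:
  m1 ⊆ 0--001 [E]
  m7 ⊆ 0-0111 [E]
  m9 ⊆ -01001,0--001
  m14 ⊆ -01110 [E]
  m18 ⊆ -1001-,0-0010,01-01-
  m19 ⊆ -1-011,-100-1,-1001-,01-0-1,01-01-,010-11
  m23 ⊆ 0-0111,010-11
  m25 ⊆ 0--001,01-0-1
  m26 ⊆ 01-01- [E]
  m27 ⊆ -1-011,01-0-1,01-01-
  m38 ⊆ 1-0110,10-110
  m40 ⊆ 10100- [E]
  m43 ⊆ 1-1011,1010-1
  m46 ⊆ -01110,10-110
  m49 ⊆ -100-1 [E]
  m50 ⊆ -1001-,110-10
  m51 ⊆ -1-011,-100-1,-1001-
  m54 ⊆ 1-0110,110-10
  m59 ⊆ -1-011,1-1011
  m60 ⊆ 111100 [E]
E = {-01110, -100-1, 0--001, 0-0111, 01-01-, 10100-, 111100}

NO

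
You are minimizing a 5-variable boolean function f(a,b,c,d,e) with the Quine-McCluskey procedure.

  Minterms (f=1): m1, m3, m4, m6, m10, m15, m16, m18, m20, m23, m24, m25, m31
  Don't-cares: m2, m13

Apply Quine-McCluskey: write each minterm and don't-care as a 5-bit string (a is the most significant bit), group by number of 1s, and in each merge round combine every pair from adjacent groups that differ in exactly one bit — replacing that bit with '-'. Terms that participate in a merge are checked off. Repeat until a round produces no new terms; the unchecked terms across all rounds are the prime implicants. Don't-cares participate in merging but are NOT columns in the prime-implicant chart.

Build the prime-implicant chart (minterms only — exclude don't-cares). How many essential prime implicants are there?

4

Round 0: 00001✓ 00010✓ 00011✓ 00100✓ 00110✓ 01010✓ 01101✓ 01111✓ 10000✓ 10010✓ 10100✓ 10111✓ 11000✓ 11001✓ 11111✓
Round 1: -0010 -0100 -1111 0-010 00-10 000-1 0001- 001-0 011-1 1-000 1-111 10-00 100-0 1100-
PIs = {-0010, -0100, -1111, 0-010, 00-10, 000-1, 0001-, 001-0, 011-1, 1-000, 1-111, 10-00, 100-0, 1100-}
Coverage chart:
  m1: 000-1 ←essential
  m3: 000-1,0001-
  m4: -0100,001-0
  m6: 00-10,001-0
  m10: 0-010 ←essential
  m15: -1111,011-1
  m16: 1-000,10-00,100-0
  m18: -0010,100-0
  m20: -0100,10-00
  m23: 1-111 ←essential
  m24: 1-000,1100-
  m25: 1100- ←essential
  m31: -1111,1-111
Essential: 0-010, 000-1, 1-111, 1100-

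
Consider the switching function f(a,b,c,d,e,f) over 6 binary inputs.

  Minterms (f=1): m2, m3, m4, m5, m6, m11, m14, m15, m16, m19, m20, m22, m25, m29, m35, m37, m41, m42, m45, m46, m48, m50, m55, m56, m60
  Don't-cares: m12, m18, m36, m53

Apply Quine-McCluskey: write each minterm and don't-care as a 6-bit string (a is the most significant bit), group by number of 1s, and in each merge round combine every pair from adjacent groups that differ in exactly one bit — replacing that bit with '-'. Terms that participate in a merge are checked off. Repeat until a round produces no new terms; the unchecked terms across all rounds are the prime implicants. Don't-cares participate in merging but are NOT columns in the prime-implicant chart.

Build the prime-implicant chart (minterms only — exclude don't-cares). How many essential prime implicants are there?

Round 0: 000010✓ 000011✓ 000100✓ 000101✓ 000110✓ 001011✓ 001100✓ 001110✓ 001111✓ 010000✓ 010010✓ 010011✓ 010100✓ 010110✓ 011001✓ 011101✓ 100011✓ 100100✓ 100101✓ 101001✓ 101010✓ 101101✓ 101110✓ 110000✓ 110010✓ 110101✓ 110111✓ 111000✓ 111100✓
Round 1: -00011 -00100✓ -00101✓ -01110 -10000✓ -10010✓ 0-0010✓ 0-0011✓ 0-0100✓ 0-0110✓ 00-011 00-100✓ 00-110✓ 000-10✓ 00001-✓ 0001-0✓ 00010-✓ 001-11 0011-0✓ 00111- 010-00✓ 010-10✓ 0100-0✓ 01001-✓ 0101-0✓ 011-01 1-0101 10-101 10010-✓ 101-01 101-10 11-000 1100-0✓ 1101-1 111-00
Round 2: -0010- -100-0 0-0-10 0-001- 0-01-0 00-1-0 010--0
PIs = {-00011, -0010-, -01110, -100-0, 0-0-10, 0-001-, 0-01-0, 00-011, 00-1-0, 001-11, 00111-, 010--0, 011-01, 1-0101, 10-101, 101-01, 101-10, 11-000, 1101-1, 111-00}
Coverage chart:
  m2: 0-0-10,0-001-
  m3: -00011,0-001-,00-011
  m4: -0010-,0-01-0,00-1-0
  m5: -0010- ←essential
  m6: 0-0-10,0-01-0,00-1-0
  m11: 00-011,001-11
  m14: -01110,00-1-0,00111-
  m15: 001-11,00111-
  m16: -100-0,010--0
  m19: 0-001- ←essential
  m20: 0-01-0,010--0
  m22: 0-0-10,0-01-0,010--0
  m25: 011-01 ←essential
  m29: 011-01 ←essential
  m35: -00011 ←essential
  m37: -0010-,1-0101,10-101
  m41: 101-01 ←essential
  m42: 101-10 ←essential
  m45: 10-101,101-01
  m46: -01110,101-10
  m48: -100-0,11-000
  m50: -100-0 ←essential
  m55: 1101-1 ←essential
  m56: 11-000,111-00
  m60: 111-00 ←essential
Essential: -00011, -0010-, -100-0, 0-001-, 011-01, 101-01, 101-10, 1101-1, 111-00

9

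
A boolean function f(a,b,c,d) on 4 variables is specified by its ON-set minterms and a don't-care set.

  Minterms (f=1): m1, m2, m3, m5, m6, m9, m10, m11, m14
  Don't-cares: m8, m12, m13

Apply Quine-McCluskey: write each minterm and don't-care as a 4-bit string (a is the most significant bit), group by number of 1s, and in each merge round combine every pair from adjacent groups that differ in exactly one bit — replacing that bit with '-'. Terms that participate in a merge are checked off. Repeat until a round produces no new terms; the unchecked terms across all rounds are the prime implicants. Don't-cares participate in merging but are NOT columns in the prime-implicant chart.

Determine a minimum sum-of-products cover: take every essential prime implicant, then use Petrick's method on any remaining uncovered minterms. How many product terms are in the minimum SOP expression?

3

Round 0: 0001✓ 0010✓ 0011✓ 0101✓ 0110✓ 1000✓ 1001✓ 1010✓ 1011✓ 1100✓ 1101✓ 1110✓
Round 1: -001✓ -010✓ -011✓ -101✓ -110✓ 0-01✓ 0-10✓ 00-1✓ 001-✓ 1-00✓ 1-01✓ 1-10✓ 10-0✓ 10-1✓ 100-✓ 101-✓ 11-0✓ 110-✓
Round 2: --01 --10 -0-1 -01- 1--0 1-0- 10--
PIs = {--01, --10, -0-1, -01-, 1--0, 1-0-, 10--}
Coverage chart:
  m1: --01,-0-1
  m2: --10,-01-
  m3: -0-1,-01-
  m5: --01 ←essential
  m6: --10 ←essential
  m9: --01,-0-1,1-0-,10--
  m10: --10,-01-,1--0,10--
  m11: -0-1,-01-,10--
  m14: --10,1--0
Essential: --01, --10
Petrick residual → -0-1
Min cover (3 terms): c'd + cd' + b'd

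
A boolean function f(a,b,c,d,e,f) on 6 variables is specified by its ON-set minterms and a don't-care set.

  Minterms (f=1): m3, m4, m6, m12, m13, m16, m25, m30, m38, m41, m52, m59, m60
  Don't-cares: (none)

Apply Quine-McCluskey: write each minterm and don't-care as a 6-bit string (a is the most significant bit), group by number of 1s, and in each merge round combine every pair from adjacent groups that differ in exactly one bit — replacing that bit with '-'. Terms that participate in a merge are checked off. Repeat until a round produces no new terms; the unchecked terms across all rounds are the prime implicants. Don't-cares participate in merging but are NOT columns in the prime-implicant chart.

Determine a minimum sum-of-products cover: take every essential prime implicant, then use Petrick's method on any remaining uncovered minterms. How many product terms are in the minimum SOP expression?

10

Round 0: 000011 000100✓ 000110✓ 001100✓ 001101✓ 010000 011001 011110 100110✓ 101001 110100✓ 111011 111100✓
Round 1: -00110 00-100 0001-0 00110- 11-100
PIs = {-00110, 00-100, 000011, 0001-0, 00110-, 010000, 011001, 011110, 101001, 11-100, 111011}
Coverage chart:
  m3: 000011 ←essential
  m4: 00-100,0001-0
  m6: -00110,0001-0
  m12: 00-100,00110-
  m13: 00110- ←essential
  m16: 010000 ←essential
  m25: 011001 ←essential
  m30: 011110 ←essential
  m38: -00110 ←essential
  m41: 101001 ←essential
  m52: 11-100 ←essential
  m59: 111011 ←essential
  m60: 11-100 ←essential
Essential: -00110, 000011, 00110-, 010000, 011001, 011110, 101001, 11-100, 111011
Petrick residual → 00-100
Min cover (10 terms): b'c'def' + a'b'de'f' + a'b'c'd'ef + a'b'cde' + a'bc'd'e'f' + a'bcd'e'f + a'bcdef' + ab'cd'e'f + abde'f' + abcd'ef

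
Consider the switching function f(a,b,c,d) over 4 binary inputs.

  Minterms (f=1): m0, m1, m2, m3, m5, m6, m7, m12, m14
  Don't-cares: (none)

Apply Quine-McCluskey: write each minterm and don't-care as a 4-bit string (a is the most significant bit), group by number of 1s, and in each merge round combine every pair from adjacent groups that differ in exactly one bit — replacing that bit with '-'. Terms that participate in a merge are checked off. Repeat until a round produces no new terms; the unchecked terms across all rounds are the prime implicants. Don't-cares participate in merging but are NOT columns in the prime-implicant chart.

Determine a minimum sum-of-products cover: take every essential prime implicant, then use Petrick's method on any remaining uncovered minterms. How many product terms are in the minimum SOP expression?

4

Round 0: 0000✓ 0001✓ 0010✓ 0011✓ 0101✓ 0110✓ 0111✓ 1100✓ 1110✓
Round 1: -110 0-01✓ 0-10✓ 0-11✓ 00-0✓ 00-1✓ 000-✓ 001-✓ 01-1✓ 011-✓ 11-0
Round 2: 0--1 0-1- 00--
PIs = {-110, 0--1, 0-1-, 00--, 11-0}
Coverage chart:
  m0: 00-- ←essential
  m1: 0--1,00--
  m2: 0-1-,00--
  m3: 0--1,0-1-,00--
  m5: 0--1 ←essential
  m6: -110,0-1-
  m7: 0--1,0-1-
  m12: 11-0 ←essential
  m14: -110,11-0
Essential: 0--1, 00--, 11-0
Petrick residual → -110
Min cover (4 terms): bcd' + a'd + a'b' + abd'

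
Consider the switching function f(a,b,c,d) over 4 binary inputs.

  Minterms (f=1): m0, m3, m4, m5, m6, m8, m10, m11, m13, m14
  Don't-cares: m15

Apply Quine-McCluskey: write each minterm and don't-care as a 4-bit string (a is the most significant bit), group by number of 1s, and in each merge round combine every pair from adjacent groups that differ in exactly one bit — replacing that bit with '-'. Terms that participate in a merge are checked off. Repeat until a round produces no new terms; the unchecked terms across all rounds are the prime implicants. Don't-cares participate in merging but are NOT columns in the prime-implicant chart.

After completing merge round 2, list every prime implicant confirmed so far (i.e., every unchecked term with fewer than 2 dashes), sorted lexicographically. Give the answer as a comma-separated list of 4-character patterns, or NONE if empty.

-000, -011, -101, -110, 0-00, 01-0, 010-, 10-0, 11-1

Round 0: 0000✓ 0011✓ 0100✓ 0101✓ 0110✓ 1000✓ 1010✓ 1011✓ 1101✓ 1110✓ 1111✓
Round 1: -000 -011 -101 -110 0-00 01-0 010- 1-10✓ 1-11✓ 10-0 101-✓ 11-1 111-✓
Round 2: 1-1-
PIs = {-000, -011, -101, -110, 0-00, 01-0, 010-, 1-1-, 10-0, 11-1}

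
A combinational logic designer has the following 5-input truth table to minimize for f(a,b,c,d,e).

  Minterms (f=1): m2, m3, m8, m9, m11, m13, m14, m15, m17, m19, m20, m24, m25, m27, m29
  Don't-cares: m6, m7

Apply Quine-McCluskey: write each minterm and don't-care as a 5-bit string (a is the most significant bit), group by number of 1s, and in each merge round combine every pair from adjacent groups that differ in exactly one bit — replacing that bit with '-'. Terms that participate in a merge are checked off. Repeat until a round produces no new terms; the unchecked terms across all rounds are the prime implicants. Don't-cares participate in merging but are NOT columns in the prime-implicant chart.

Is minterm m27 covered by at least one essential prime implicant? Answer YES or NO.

size-2^0 implicants → 00010(✓)  00011(✓)  00110(✓)  00111(✓)  01000(✓)  01001(✓)  01011(✓)  01101(✓)  01110(✓)  01111(✓)  10001(✓)  10011(✓)  10100  11000(✓)  11001(✓)  11011(✓)  11101(✓)
size-2^1 implicants → -0011(✓)  -1000(✓)  -1001(✓)  -1011(✓)  -1101(✓)  0-011(✓)  0-110(✓)  0-111(✓)  00-10(✓)  00-11(✓)  0001-(✓)  0011-(✓)  01-01(✓)  01-11(✓)  010-1(✓)  0100-(✓)  011-1(✓)  0111-(✓)  1-001(✓)  1-011(✓)  100-1(✓)  11-01(✓)  110-1(✓)  1100-(✓)
size-2^2 implicants → --011  -1-01  -10-1  -100-  0--11  0-11-  00-1-  01--1  1-0-1
Unchecked terms (primes): --011, -1-01, -10-1, -100-, 0--11, 0-11-, 00-1-, 01--1, 1-0-1, 10100
Minterm coverage:
  m2 ⊆ 00-1- [E]
  m3 ⊆ --011,0--11,00-1-
  m8 ⊆ -100- [E]
  m9 ⊆ -1-01,-10-1,-100-,01--1
  m11 ⊆ --011,-10-1,0--11,01--1
  m13 ⊆ -1-01,01--1
  m14 ⊆ 0-11- [E]
  m15 ⊆ 0--11,0-11-,01--1
  m17 ⊆ 1-0-1 [E]
  m19 ⊆ --011,1-0-1
  m20 ⊆ 10100 [E]
  m24 ⊆ -100- [E]
  m25 ⊆ -1-01,-10-1,-100-,1-0-1
  m27 ⊆ --011,-10-1,1-0-1
  m29 ⊆ -1-01 [E]
E = {-1-01, -100-, 0-11-, 00-1-, 1-0-1, 10100}

YES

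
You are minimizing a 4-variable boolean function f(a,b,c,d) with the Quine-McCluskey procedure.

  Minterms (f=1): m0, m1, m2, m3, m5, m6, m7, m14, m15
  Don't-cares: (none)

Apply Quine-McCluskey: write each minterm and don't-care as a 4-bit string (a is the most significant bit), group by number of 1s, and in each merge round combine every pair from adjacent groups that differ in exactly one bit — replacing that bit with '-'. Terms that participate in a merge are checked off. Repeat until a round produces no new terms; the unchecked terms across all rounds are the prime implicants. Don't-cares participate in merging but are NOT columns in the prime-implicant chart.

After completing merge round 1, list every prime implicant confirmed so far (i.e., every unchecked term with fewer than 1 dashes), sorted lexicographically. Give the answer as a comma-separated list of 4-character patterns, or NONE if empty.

size-2^0 implicants → 0000(✓)  0001(✓)  0010(✓)  0011(✓)  0101(✓)  0110(✓)  0111(✓)  1110(✓)  1111(✓)
size-2^1 implicants → -110(✓)  -111(✓)  0-01(✓)  0-10(✓)  0-11(✓)  00-0(✓)  00-1(✓)  000-(✓)  001-(✓)  01-1(✓)  011-(✓)  111-(✓)
size-2^2 implicants → -11-  0--1  0-1-  00--
Unchecked terms (primes): -11-, 0--1, 0-1-, 00--

NONE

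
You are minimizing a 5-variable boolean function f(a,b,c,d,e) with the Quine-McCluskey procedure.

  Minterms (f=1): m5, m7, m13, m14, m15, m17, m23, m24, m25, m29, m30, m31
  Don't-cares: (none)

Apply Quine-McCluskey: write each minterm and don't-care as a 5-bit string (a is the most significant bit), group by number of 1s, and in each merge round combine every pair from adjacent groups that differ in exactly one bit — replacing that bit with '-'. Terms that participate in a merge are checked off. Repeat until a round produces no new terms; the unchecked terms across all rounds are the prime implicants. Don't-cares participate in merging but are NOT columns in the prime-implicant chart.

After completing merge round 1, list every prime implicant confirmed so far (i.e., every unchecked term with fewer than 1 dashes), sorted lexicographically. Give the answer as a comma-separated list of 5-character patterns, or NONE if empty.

[col 0] 00101*, 00111*, 01101*, 01110*, 01111*, 10001*, 10111*, 11000*, 11001*, 11101*, 11110*, 11111*
[col 1] -0111*, -1101*, -1110*, -1111*, 0-101*, 0-111*, 001-1*, 011-1*, 0111-*, 1-001, 1-111*, 11-01, 1100-, 111-1*, 1111-*
[col 2] --111, -11-1, -111-, 0-1-1
Prime implicants: --111, -11-1, -111-, 0-1-1, 1-001, 11-01, 1100-

NONE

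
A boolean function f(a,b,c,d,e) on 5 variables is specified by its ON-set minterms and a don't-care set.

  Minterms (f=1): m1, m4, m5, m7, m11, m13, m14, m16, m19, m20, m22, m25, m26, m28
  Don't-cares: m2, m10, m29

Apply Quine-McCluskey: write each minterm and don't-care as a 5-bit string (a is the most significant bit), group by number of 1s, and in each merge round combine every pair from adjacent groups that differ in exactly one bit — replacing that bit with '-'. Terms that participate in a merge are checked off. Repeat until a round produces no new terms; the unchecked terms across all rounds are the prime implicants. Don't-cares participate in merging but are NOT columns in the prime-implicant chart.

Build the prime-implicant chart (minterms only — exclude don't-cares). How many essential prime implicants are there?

size-2^0 implicants → 00001(✓)  00010(✓)  00100(✓)  00101(✓)  00111(✓)  01010(✓)  01011(✓)  01101(✓)  01110(✓)  10000(✓)  10011  10100(✓)  10110(✓)  11001(✓)  11010(✓)  11100(✓)  11101(✓)
size-2^1 implicants → -0100  -1010  -1101  0-010  0-101  00-01  001-1  0010-  01-10  0101-  1-100  10-00  101-0  11-01  1110-
Unchecked terms (primes): -0100, -1010, -1101, 0-010, 0-101, 00-01, 001-1, 0010-, 01-10, 0101-, 1-100, 10-00, 10011, 101-0, 11-01, 1110-
Minterm coverage:
  m1 ⊆ 00-01 [E]
  m4 ⊆ -0100,0010-
  m5 ⊆ 0-101,00-01,001-1,0010-
  m7 ⊆ 001-1 [E]
  m11 ⊆ 0101- [E]
  m13 ⊆ -1101,0-101
  m14 ⊆ 01-10 [E]
  m16 ⊆ 10-00 [E]
  m19 ⊆ 10011 [E]
  m20 ⊆ -0100,1-100,10-00,101-0
  m22 ⊆ 101-0 [E]
  m25 ⊆ 11-01 [E]
  m26 ⊆ -1010 [E]
  m28 ⊆ 1-100,1110-
E = {-1010, 00-01, 001-1, 01-10, 0101-, 10-00, 10011, 101-0, 11-01}

9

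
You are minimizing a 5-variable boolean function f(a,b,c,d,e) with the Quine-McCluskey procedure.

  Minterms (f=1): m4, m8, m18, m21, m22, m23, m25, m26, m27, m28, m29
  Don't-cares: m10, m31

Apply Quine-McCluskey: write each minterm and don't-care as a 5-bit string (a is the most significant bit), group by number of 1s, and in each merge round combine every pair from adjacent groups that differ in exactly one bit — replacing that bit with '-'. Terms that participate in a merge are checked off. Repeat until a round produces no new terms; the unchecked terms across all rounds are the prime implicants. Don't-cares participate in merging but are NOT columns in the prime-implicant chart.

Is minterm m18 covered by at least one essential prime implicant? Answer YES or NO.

NO

size-2^0 implicants → 00100  01000(✓)  01010(✓)  10010(✓)  10101(✓)  10110(✓)  10111(✓)  11001(✓)  11010(✓)  11011(✓)  11100(✓)  11101(✓)  11111(✓)
size-2^1 implicants → -1010  010-0  1-010  1-101(✓)  1-111(✓)  10-10  101-1(✓)  1011-  11-01(✓)  11-11(✓)  110-1(✓)  1101-  111-1(✓)  1110-
size-2^2 implicants → 1-1-1  11--1
Unchecked terms (primes): -1010, 00100, 010-0, 1-010, 1-1-1, 10-10, 1011-, 11--1, 1101-, 1110-
Minterm coverage:
  m4 ⊆ 00100 [E]
  m8 ⊆ 010-0 [E]
  m18 ⊆ 1-010,10-10
  m21 ⊆ 1-1-1 [E]
  m22 ⊆ 10-10,1011-
  m23 ⊆ 1-1-1,1011-
  m25 ⊆ 11--1 [E]
  m26 ⊆ -1010,1-010,1101-
  m27 ⊆ 11--1,1101-
  m28 ⊆ 1110- [E]
  m29 ⊆ 1-1-1,11--1,1110-
E = {00100, 010-0, 1-1-1, 11--1, 1110-}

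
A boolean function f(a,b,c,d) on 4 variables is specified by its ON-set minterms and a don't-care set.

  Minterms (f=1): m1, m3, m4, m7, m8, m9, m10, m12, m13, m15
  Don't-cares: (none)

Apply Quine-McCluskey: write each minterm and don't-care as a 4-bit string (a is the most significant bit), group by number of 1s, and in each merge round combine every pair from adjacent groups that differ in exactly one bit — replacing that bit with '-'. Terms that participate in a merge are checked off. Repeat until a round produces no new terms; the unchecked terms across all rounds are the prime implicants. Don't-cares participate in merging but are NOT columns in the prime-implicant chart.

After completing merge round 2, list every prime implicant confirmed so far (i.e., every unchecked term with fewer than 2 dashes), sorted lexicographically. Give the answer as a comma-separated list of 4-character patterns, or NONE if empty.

-001, -100, -111, 0-11, 00-1, 10-0, 11-1

[col 0] 0001*, 0011*, 0100*, 0111*, 1000*, 1001*, 1010*, 1100*, 1101*, 1111*
[col 1] -001, -100, -111, 0-11, 00-1, 1-00*, 1-01*, 10-0, 100-*, 11-1, 110-*
[col 2] 1-0-
Prime implicants: -001, -100, -111, 0-11, 00-1, 1-0-, 10-0, 11-1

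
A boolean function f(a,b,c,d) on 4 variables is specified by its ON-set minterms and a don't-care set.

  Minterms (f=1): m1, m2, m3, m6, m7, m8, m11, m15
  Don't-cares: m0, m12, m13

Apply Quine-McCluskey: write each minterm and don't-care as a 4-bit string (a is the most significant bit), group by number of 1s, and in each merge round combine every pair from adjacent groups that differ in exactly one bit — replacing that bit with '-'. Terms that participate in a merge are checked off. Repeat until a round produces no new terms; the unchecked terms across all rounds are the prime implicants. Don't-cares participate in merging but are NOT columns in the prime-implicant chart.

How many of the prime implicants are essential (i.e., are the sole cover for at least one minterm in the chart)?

3

size-2^0 implicants → 0000(✓)  0001(✓)  0010(✓)  0011(✓)  0110(✓)  0111(✓)  1000(✓)  1011(✓)  1100(✓)  1101(✓)  1111(✓)
size-2^1 implicants → -000  -011(✓)  -111(✓)  0-10(✓)  0-11(✓)  00-0(✓)  00-1(✓)  000-(✓)  001-(✓)  011-(✓)  1-00  1-11(✓)  11-1  110-
size-2^2 implicants → --11  0-1-  00--
Unchecked terms (primes): --11, -000, 0-1-, 00--, 1-00, 11-1, 110-
Minterm coverage:
  m1 ⊆ 00-- [E]
  m2 ⊆ 0-1-,00--
  m3 ⊆ --11,0-1-,00--
  m6 ⊆ 0-1- [E]
  m7 ⊆ --11,0-1-
  m8 ⊆ -000,1-00
  m11 ⊆ --11 [E]
  m15 ⊆ --11,11-1
E = {--11, 0-1-, 00--}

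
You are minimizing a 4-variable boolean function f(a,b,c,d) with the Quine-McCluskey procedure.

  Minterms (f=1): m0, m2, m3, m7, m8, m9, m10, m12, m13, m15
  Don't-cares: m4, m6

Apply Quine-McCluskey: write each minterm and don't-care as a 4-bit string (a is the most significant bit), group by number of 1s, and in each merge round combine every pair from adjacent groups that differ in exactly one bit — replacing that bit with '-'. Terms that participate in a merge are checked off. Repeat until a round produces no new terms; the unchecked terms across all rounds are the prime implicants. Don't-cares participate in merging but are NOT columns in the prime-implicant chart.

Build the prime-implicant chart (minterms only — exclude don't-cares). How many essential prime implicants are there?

3

Round 0: 0000✓ 0010✓ 0011✓ 0100✓ 0110✓ 0111✓ 1000✓ 1001✓ 1010✓ 1100✓ 1101✓ 1111✓
Round 1: -000✓ -010✓ -100✓ -111 0-00✓ 0-10✓ 0-11✓ 00-0✓ 001-✓ 01-0✓ 011-✓ 1-00✓ 1-01✓ 10-0✓ 100-✓ 11-1 110-✓
Round 2: --00 -0-0 0--0 0-1- 1-0-
PIs = {--00, -0-0, -111, 0--0, 0-1-, 1-0-, 11-1}
Coverage chart:
  m0: --00,-0-0,0--0
  m2: -0-0,0--0,0-1-
  m3: 0-1- ←essential
  m7: -111,0-1-
  m8: --00,-0-0,1-0-
  m9: 1-0- ←essential
  m10: -0-0 ←essential
  m12: --00,1-0-
  m13: 1-0-,11-1
  m15: -111,11-1
Essential: -0-0, 0-1-, 1-0-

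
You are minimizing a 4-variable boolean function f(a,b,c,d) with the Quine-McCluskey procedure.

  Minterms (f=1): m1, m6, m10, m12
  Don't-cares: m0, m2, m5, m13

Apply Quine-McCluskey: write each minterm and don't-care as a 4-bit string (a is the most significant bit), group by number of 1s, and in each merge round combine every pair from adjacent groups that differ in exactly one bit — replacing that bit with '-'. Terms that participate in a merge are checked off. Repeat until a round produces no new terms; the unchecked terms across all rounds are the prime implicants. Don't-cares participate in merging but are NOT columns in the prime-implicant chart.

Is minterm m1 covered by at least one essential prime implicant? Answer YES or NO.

NO

[col 0] 0000*, 0001*, 0010*, 0101*, 0110*, 1010*, 1100*, 1101*
[col 1] -010, -101, 0-01, 0-10, 00-0, 000-, 110-
Prime implicants: -010, -101, 0-01, 0-10, 00-0, 000-, 110-
PI chart (minterm → PIs covering it):
  1 | 0-01,000-
  6 | 0-10  (sole → essential)
  10 | -010  (sole → essential)
  12 | 110-  (sole → essential)
Essential prime implicants: -010, 0-10, 110-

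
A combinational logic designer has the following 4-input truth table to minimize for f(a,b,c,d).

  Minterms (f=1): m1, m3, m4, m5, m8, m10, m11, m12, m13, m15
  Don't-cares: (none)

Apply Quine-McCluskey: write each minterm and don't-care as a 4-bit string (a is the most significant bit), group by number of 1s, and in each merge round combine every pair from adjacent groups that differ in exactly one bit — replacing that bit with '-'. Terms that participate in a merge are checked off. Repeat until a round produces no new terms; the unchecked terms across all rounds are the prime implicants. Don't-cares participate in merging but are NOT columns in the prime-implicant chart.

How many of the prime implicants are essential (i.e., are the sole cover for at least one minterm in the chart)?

[col 0] 0001*, 0011*, 0100*, 0101*, 1000*, 1010*, 1011*, 1100*, 1101*, 1111*
[col 1] -011, -100*, -101*, 0-01, 00-1, 010-*, 1-00, 1-11, 10-0, 101-, 11-1, 110-*
[col 2] -10-
Prime implicants: -011, -10-, 0-01, 00-1, 1-00, 1-11, 10-0, 101-, 11-1
PI chart (minterm → PIs covering it):
  1 | 0-01,00-1
  3 | -011,00-1
  4 | -10-  (sole → essential)
  5 | -10-,0-01
  8 | 1-00,10-0
  10 | 10-0,101-
  11 | -011,1-11,101-
  12 | -10-,1-00
  13 | -10-,11-1
  15 | 1-11,11-1
Essential prime implicants: -10-

1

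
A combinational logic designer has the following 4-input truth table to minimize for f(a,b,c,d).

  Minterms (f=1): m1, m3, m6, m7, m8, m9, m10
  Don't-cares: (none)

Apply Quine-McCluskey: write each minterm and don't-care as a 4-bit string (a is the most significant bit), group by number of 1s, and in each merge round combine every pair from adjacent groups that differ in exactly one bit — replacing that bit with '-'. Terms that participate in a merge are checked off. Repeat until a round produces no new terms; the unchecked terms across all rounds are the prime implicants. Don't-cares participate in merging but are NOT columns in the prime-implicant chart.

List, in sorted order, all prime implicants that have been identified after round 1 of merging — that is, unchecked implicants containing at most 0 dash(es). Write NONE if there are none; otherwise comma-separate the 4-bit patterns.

NONE

Round 0: 0001✓ 0011✓ 0110✓ 0111✓ 1000✓ 1001✓ 1010✓
Round 1: -001 0-11 00-1 011- 10-0 100-
PIs = {-001, 0-11, 00-1, 011-, 10-0, 100-}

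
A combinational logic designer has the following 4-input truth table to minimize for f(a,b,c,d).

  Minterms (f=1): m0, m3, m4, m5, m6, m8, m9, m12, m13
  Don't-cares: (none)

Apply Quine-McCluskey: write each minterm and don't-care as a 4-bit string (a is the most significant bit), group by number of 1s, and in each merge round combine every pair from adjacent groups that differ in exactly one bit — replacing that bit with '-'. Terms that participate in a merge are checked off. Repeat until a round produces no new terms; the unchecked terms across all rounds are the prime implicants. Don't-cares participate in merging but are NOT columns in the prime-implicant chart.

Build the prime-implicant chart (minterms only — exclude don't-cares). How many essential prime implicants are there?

size-2^0 implicants → 0000(✓)  0011  0100(✓)  0101(✓)  0110(✓)  1000(✓)  1001(✓)  1100(✓)  1101(✓)
size-2^1 implicants → -000(✓)  -100(✓)  -101(✓)  0-00(✓)  01-0  010-(✓)  1-00(✓)  1-01(✓)  100-(✓)  110-(✓)
size-2^2 implicants → --00  -10-  1-0-
Unchecked terms (primes): --00, -10-, 0011, 01-0, 1-0-
Minterm coverage:
  m0 ⊆ --00 [E]
  m3 ⊆ 0011 [E]
  m4 ⊆ --00,-10-,01-0
  m5 ⊆ -10- [E]
  m6 ⊆ 01-0 [E]
  m8 ⊆ --00,1-0-
  m9 ⊆ 1-0- [E]
  m12 ⊆ --00,-10-,1-0-
  m13 ⊆ -10-,1-0-
E = {--00, -10-, 0011, 01-0, 1-0-}

5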